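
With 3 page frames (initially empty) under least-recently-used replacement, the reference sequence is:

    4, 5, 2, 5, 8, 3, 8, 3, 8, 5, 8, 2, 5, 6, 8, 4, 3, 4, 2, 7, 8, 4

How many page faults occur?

4: fault, frames {4}
5: fault, frames {4,5}
2: fault, frames {4,5,2}
5: hit
8: fault, evict 4, frames {2,5,8}
3: fault, evict 2, frames {5,8,3}
8: hit
3: hit
8: hit
5: hit
8: hit
2: fault, evict 3, frames {5,8,2}
5: hit
6: fault, evict 8, frames {2,5,6}
8: fault, evict 2, frames {5,6,8}
4: fault, evict 5, frames {6,8,4}
3: fault, evict 6, frames {8,4,3}
4: hit
2: fault, evict 8, frames {3,4,2}
7: fault, evict 3, frames {4,2,7}
8: fault, evict 4, frames {2,7,8}
4: fault, evict 2, frames {7,8,4}
Page faults: 14.

14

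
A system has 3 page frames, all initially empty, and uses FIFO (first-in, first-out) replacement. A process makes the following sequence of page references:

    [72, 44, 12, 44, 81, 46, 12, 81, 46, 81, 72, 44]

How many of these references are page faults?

7

72 → fault, frames [72]
44 → fault, frames [72, 44]
12 → fault, frames [72, 44, 12]
44 → hit
81 → fault, evict 72, frames [44, 12, 81]
46 → fault, evict 44, frames [12, 81, 46]
12 → hit
81 → hit
46 → hit
81 → hit
72 → fault, evict 12, frames [81, 46, 72]
44 → fault, evict 81, frames [46, 72, 44]
Page faults: 7.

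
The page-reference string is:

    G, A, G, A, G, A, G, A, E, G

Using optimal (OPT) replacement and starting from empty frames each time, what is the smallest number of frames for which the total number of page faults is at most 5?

f=1: 10 faults
f=2: 3 faults
f=3: 3 faults
Smallest f with faults ≤ 5 is 2.

2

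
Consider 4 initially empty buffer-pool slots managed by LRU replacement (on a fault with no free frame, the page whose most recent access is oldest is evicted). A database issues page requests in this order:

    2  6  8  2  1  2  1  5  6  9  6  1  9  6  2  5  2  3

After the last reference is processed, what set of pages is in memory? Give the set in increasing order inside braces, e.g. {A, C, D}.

{2, 3, 5, 6}

2: miss, frames (2)
6: miss, frames (2 6)
8: miss, frames (2 6 8)
2: hit
1: miss, frames (6 8 2 1)
2: hit
1: hit
5: miss, evict 6, frames (8 2 1 5)
6: miss, evict 8, frames (2 1 5 6)
9: miss, evict 2, frames (1 5 6 9)
6: hit
1: hit
9: hit
6: hit
2: miss, evict 5, frames (1 9 6 2)
5: miss, evict 1, frames (9 6 2 5)
2: hit
3: miss, evict 9, frames (6 5 2 3)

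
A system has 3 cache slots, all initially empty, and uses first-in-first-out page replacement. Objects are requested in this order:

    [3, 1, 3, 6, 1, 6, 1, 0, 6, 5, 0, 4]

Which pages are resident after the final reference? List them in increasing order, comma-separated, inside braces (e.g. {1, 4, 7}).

3: fault, frames (3)
1: fault, frames (3 1)
3: hit
6: fault, frames (3 1 6)
1: hit
6: hit
1: hit
0: fault, evict 3, frames (1 6 0)
6: hit
5: fault, evict 1, frames (6 0 5)
0: hit
4: fault, evict 6, frames (0 5 4)

{0, 4, 5}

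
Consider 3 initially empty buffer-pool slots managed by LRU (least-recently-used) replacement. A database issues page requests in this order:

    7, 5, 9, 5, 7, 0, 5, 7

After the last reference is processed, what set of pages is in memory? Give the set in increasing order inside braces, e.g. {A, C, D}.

7 → miss, frames (7)
5 → miss, frames (7 5)
9 → miss, frames (7 5 9)
5 → hit
7 → hit
0 → miss, evict 9, frames (5 7 0)
5 → hit
7 → hit

{0, 5, 7}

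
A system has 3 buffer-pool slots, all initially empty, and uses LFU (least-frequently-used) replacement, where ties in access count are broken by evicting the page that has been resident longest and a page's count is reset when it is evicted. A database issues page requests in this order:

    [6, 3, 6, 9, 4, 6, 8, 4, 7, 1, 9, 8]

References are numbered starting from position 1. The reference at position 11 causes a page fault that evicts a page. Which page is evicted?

1

pos 1: 6 → miss, frames (6)
pos 2: 3 → miss, frames (6 3)
pos 3: 6 → hit
pos 4: 9 → miss, frames (6 3 9)
pos 5: 4 → miss, evict 3, frames (6 9 4)
pos 6: 6 → hit
pos 7: 8 → miss, evict 9, frames (6 4 8)
pos 8: 4 → hit
pos 9: 7 → miss, evict 8, frames (6 4 7)
pos 10: 1 → miss, evict 7, frames (6 4 1)
pos 11: 9 → miss, evict 1, frames (6 4 9)
At position 11, page 1 is evicted.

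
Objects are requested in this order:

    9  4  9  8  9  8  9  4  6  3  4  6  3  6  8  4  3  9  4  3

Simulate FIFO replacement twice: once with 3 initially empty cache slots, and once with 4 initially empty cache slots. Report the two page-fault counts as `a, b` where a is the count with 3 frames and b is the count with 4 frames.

9, 7

3 frames: F F . F . . . . F F F . . . F . . F . F → 9 faults.
4 frames: F F . F . . . . F F . . . . . . . F F . → 7 faults.
7 < 9: adding a frame reduced faults, as is typical.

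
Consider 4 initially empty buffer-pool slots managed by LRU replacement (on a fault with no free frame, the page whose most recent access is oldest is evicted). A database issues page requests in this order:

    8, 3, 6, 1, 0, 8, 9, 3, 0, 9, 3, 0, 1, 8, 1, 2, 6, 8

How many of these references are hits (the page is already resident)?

8: fault, frames (8)
3: fault, frames (8 3)
6: fault, frames (8 3 6)
1: fault, frames (8 3 6 1)
0: fault, evict 8, frames (3 6 1 0)
8: fault, evict 3, frames (6 1 0 8)
9: fault, evict 6, frames (1 0 8 9)
3: fault, evict 1, frames (0 8 9 3)
0: hit
9: hit
3: hit
0: hit
1: fault, evict 8, frames (9 3 0 1)
8: fault, evict 9, frames (3 0 1 8)
1: hit
2: fault, evict 3, frames (0 8 1 2)
6: fault, evict 0, frames (8 1 2 6)
8: hit
Hits: 6.

6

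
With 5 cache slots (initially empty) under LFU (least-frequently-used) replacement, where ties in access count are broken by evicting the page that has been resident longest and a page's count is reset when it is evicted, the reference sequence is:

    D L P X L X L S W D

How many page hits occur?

D: miss, frames {D}
L: miss, frames {D,L}
P: miss, frames {D,L,P}
X: miss, frames {D,L,P,X}
L: hit
X: hit
L: hit
S: miss, frames {D,L,P,X,S}
W: miss, evict D, frames {L,P,X,S,W}
D: miss, evict P, frames {L,X,S,W,D}
Hits: 3.

3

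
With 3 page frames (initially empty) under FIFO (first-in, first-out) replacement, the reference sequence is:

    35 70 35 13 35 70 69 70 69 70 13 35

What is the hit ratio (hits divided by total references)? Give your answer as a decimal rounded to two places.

0.58

35 → miss, frames {35}
70 → miss, frames {35,70}
35 → hit
13 → miss, frames {35,70,13}
35 → hit
70 → hit
69 → miss, evict 35, frames {70,13,69}
70 → hit
69 → hit
70 → hit
13 → hit
35 → miss, evict 70, frames {13,69,35}
Hits: 7 of 12 references → 7/12 = 0.5833.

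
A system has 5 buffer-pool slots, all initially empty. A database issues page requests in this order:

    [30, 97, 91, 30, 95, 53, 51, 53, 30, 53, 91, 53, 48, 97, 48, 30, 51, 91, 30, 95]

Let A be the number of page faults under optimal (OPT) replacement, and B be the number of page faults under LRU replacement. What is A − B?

-3

Under OPT: F F F . F F F . . . . . F . . . . . . F → 8 faults.
Under LRU: F F F . F F F . . . . . F F . . F F . F → 11 faults.
A − B = 8 − 11 = -3.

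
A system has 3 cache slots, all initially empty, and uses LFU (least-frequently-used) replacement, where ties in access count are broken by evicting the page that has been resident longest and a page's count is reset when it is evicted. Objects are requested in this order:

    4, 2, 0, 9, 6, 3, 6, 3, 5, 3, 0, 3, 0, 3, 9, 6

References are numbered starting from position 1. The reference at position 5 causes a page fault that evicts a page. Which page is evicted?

2

pos 1: 4 → fault, frames (4)
pos 2: 2 → fault, frames (4 2)
pos 3: 0 → fault, frames (4 2 0)
pos 4: 9 → fault, evict 4, frames (2 0 9)
pos 5: 6 → fault, evict 2, frames (0 9 6)
At position 5, page 2 is evicted.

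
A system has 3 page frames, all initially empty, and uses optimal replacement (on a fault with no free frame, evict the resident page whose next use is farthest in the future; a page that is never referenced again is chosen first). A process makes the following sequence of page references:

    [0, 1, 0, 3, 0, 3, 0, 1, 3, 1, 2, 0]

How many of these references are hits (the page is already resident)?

8

0: fault, frames {0}
1: fault, frames {0,1}
0: hit
3: fault, frames {0,1,3}
0: hit
3: hit
0: hit
1: hit
3: hit
1: hit
2: fault, evict 3, frames {0,1,2}
0: hit
Hits: 8.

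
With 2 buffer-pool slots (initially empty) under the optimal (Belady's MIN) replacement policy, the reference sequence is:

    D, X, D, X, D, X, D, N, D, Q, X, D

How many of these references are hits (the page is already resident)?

D -> miss, frames {D}
X -> miss, frames {D,X}
D -> hit
X -> hit
D -> hit
X -> hit
D -> hit
N -> miss, evict X, frames {D,N}
D -> hit
Q -> miss, evict N, frames {D,Q}
X -> miss, evict Q, frames {D,X}
D -> hit
Hits: 7.

7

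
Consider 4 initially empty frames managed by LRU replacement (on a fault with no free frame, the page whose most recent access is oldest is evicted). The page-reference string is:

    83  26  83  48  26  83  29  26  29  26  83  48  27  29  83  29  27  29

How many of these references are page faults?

6

83 → miss, frames [83]
26 → miss, frames [83, 26]
83 → hit
48 → miss, frames [26, 83, 48]
26 → hit
83 → hit
29 → miss, frames [48, 26, 83, 29]
26 → hit
29 → hit
26 → hit
83 → hit
48 → hit
27 → miss, evict 29, frames [26, 83, 48, 27]
29 → miss, evict 26, frames [83, 48, 27, 29]
83 → hit
29 → hit
27 → hit
29 → hit
Page faults: 6.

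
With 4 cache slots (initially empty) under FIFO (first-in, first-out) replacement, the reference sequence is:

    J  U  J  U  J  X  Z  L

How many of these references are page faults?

5

J → fault, frames [J]
U → fault, frames [J, U]
J → hit
U → hit
J → hit
X → fault, frames [J, U, X]
Z → fault, frames [J, U, X, Z]
L → fault, evict J, frames [U, X, Z, L]
Page faults: 5.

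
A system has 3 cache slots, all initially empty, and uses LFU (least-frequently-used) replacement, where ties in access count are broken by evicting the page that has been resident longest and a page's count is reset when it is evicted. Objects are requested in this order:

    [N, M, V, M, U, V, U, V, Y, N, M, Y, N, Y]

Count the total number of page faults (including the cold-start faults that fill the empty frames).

N: fault, frames (N)
M: fault, frames (N M)
V: fault, frames (N M V)
M: hit
U: fault, evict N, frames (M V U)
V: hit
U: hit
V: hit
Y: fault, evict M, frames (V U Y)
N: fault, evict Y, frames (V U N)
M: fault, evict N, frames (V U M)
Y: fault, evict M, frames (V U Y)
N: fault, evict Y, frames (V U N)
Y: fault, evict N, frames (V U Y)
Page faults: 10.

10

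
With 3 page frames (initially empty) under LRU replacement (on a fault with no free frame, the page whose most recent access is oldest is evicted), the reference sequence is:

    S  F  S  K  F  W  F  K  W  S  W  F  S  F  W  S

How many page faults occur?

S -> fault, frames (S)
F -> fault, frames (S F)
S -> hit
K -> fault, frames (F S K)
F -> hit
W -> fault, evict S, frames (K F W)
F -> hit
K -> hit
W -> hit
S -> fault, evict F, frames (K W S)
W -> hit
F -> fault, evict K, frames (S W F)
S -> hit
F -> hit
W -> hit
S -> hit
Page faults: 6.

6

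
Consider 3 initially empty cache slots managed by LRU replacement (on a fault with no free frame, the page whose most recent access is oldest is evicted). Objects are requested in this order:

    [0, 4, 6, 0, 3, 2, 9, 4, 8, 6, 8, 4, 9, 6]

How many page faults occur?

0: fault, frames [0]
4: fault, frames [0, 4]
6: fault, frames [0, 4, 6]
0: hit
3: fault, evict 4, frames [6, 0, 3]
2: fault, evict 6, frames [0, 3, 2]
9: fault, evict 0, frames [3, 2, 9]
4: fault, evict 3, frames [2, 9, 4]
8: fault, evict 2, frames [9, 4, 8]
6: fault, evict 9, frames [4, 8, 6]
8: hit
4: hit
9: fault, evict 6, frames [8, 4, 9]
6: fault, evict 8, frames [4, 9, 6]
Page faults: 11.

11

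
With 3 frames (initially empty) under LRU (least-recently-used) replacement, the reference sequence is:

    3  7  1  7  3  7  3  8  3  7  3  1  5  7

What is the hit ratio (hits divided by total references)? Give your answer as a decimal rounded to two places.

0.50

3: miss, frames (3)
7: miss, frames (3 7)
1: miss, frames (3 7 1)
7: hit
3: hit
7: hit
3: hit
8: miss, evict 1, frames (7 3 8)
3: hit
7: hit
3: hit
1: miss, evict 8, frames (7 3 1)
5: miss, evict 7, frames (3 1 5)
7: miss, evict 3, frames (1 5 7)
Hits: 7 of 14 references → 7/14 = 0.5000.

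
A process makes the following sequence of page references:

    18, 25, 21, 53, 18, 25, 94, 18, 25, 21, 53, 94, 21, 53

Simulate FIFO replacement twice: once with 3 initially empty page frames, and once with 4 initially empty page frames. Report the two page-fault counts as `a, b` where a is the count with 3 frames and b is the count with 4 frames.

9, 10

3 frames: F F F F F F F . . F F . . . → 9 faults.
4 frames: F F F F . . F F F F F F . . → 10 faults.
10 > 9: adding a frame increased faults — Belady's anomaly.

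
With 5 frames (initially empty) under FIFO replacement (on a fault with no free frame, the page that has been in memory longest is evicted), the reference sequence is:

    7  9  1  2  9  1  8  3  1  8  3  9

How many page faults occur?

7: miss, frames [7]
9: miss, frames [7, 9]
1: miss, frames [7, 9, 1]
2: miss, frames [7, 9, 1, 2]
9: hit
1: hit
8: miss, frames [7, 9, 1, 2, 8]
3: miss, evict 7, frames [9, 1, 2, 8, 3]
1: hit
8: hit
3: hit
9: hit
Page faults: 6.

6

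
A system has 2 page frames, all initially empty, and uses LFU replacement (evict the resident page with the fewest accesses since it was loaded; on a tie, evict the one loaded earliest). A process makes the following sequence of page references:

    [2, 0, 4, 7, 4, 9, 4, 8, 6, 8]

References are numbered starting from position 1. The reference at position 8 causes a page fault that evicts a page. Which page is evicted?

9

pos 1: 2: fault, frames [2]
pos 2: 0: fault, frames [2, 0]
pos 3: 4: fault, evict 2, frames [0, 4]
pos 4: 7: fault, evict 0, frames [4, 7]
pos 5: 4: hit
pos 6: 9: fault, evict 7, frames [4, 9]
pos 7: 4: hit
pos 8: 8: fault, evict 9, frames [4, 8]
At position 8, page 9 is evicted.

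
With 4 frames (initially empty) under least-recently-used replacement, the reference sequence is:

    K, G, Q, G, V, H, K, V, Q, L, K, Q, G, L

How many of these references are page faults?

9

K -> fault, frames {K}
G -> fault, frames {K,G}
Q -> fault, frames {K,G,Q}
G -> hit
V -> fault, frames {K,Q,G,V}
H -> fault, evict K, frames {Q,G,V,H}
K -> fault, evict Q, frames {G,V,H,K}
V -> hit
Q -> fault, evict G, frames {H,K,V,Q}
L -> fault, evict H, frames {K,V,Q,L}
K -> hit
Q -> hit
G -> fault, evict V, frames {L,K,Q,G}
L -> hit
Page faults: 9.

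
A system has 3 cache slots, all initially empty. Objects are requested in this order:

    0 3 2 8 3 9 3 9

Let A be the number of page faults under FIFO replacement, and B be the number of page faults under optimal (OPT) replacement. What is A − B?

1

Under FIFO: F F F F . F F . → 6 faults.
Under OPT: F F F F . F . . → 5 faults.
A − B = 6 − 5 = 1.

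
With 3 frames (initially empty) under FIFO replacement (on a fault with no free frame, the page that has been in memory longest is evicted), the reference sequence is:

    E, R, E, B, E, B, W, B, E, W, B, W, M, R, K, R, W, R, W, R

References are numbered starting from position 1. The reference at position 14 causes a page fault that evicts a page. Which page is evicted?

pos 1: E → fault, frames (E)
pos 2: R → fault, frames (E R)
pos 3: E → hit
pos 4: B → fault, frames (E R B)
pos 5: E → hit
pos 6: B → hit
pos 7: W → fault, evict E, frames (R B W)
pos 8: B → hit
pos 9: E → fault, evict R, frames (B W E)
pos 10: W → hit
pos 11: B → hit
pos 12: W → hit
pos 13: M → fault, evict B, frames (W E M)
pos 14: R → fault, evict W, frames (E M R)
At position 14, page W is evicted.

W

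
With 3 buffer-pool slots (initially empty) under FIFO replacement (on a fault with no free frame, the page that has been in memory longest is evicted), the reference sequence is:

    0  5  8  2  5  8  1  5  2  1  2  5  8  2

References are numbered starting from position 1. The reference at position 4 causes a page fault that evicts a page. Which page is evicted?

pos 1: 0 → fault, frames [0]
pos 2: 5 → fault, frames [0, 5]
pos 3: 8 → fault, frames [0, 5, 8]
pos 4: 2 → fault, evict 0, frames [5, 8, 2]
At position 4, page 0 is evicted.

0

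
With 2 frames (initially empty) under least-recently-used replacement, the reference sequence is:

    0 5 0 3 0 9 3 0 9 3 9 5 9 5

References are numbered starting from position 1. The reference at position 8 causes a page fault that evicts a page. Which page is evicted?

9

pos 1: 0 → miss, frames [0]
pos 2: 5 → miss, frames [0, 5]
pos 3: 0 → hit
pos 4: 3 → miss, evict 5, frames [0, 3]
pos 5: 0 → hit
pos 6: 9 → miss, evict 3, frames [0, 9]
pos 7: 3 → miss, evict 0, frames [9, 3]
pos 8: 0 → miss, evict 9, frames [3, 0]
At position 8, page 9 is evicted.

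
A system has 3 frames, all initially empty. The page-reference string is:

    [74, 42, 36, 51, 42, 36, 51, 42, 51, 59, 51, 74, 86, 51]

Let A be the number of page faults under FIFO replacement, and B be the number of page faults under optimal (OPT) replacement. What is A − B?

Under FIFO: F F F F . . . . . F . F F F → 8 faults.
Under OPT: F F F F . . . . . F . F F . → 7 faults.
A − B = 8 − 7 = 1.

1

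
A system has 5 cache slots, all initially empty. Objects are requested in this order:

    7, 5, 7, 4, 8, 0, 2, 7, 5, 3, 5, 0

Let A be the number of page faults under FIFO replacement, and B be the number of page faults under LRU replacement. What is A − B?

1

Under FIFO: F F . F F F F F F F . . → 9 faults.
Under LRU: F F . F F F F . F F . . → 8 faults.
A − B = 9 − 8 = 1.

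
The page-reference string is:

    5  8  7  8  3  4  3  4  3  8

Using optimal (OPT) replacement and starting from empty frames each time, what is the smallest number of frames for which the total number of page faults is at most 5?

f=1: 10 faults
f=2: 6 faults
f=3: 5 faults
f=4: 5 faults
f=5: 5 faults
Smallest f with faults ≤ 5 is 3.

3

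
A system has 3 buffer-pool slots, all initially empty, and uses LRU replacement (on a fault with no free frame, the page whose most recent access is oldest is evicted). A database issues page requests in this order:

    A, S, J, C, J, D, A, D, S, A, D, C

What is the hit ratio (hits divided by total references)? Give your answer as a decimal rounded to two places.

0.33

A: miss, frames (A)
S: miss, frames (A S)
J: miss, frames (A S J)
C: miss, evict A, frames (S J C)
J: hit
D: miss, evict S, frames (C J D)
A: miss, evict C, frames (J D A)
D: hit
S: miss, evict J, frames (A D S)
A: hit
D: hit
C: miss, evict S, frames (A D C)
Hits: 4 of 12 references → 4/12 = 0.3333.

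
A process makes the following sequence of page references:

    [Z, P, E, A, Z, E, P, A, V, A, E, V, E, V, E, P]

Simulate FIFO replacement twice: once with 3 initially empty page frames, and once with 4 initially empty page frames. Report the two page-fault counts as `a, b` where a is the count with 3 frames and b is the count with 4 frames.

10, 5

3 frames: F F F F F . F . F F F . . . . F → 10 faults.
4 frames: F F F F . . . . F . . . . . . . → 5 faults.
5 < 10: adding a frame reduced faults, as is typical.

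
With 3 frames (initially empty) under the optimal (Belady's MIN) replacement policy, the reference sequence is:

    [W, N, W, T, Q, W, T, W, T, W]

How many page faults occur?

W -> miss, frames {W}
N -> miss, frames {W,N}
W -> hit
T -> miss, frames {W,N,T}
Q -> miss, evict N, frames {W,T,Q}
W -> hit
T -> hit
W -> hit
T -> hit
W -> hit
Page faults: 4.

4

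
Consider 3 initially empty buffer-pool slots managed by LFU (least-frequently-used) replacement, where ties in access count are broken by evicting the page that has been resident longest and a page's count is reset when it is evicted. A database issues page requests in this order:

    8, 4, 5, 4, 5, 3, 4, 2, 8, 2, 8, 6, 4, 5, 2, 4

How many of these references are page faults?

8 → miss, frames (8)
4 → miss, frames (8 4)
5 → miss, frames (8 4 5)
4 → hit
5 → hit
3 → miss, evict 8, frames (4 5 3)
4 → hit
2 → miss, evict 3, frames (4 5 2)
8 → miss, evict 2, frames (4 5 8)
2 → miss, evict 8, frames (4 5 2)
8 → miss, evict 2, frames (4 5 8)
6 → miss, evict 8, frames (4 5 6)
4 → hit
5 → hit
2 → miss, evict 6, frames (4 5 2)
4 → hit
Page faults: 10.

10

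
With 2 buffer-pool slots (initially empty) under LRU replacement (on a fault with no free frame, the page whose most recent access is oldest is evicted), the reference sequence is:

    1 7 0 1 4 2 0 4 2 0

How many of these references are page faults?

10

1 -> fault, frames {1}
7 -> fault, frames {1,7}
0 -> fault, evict 1, frames {7,0}
1 -> fault, evict 7, frames {0,1}
4 -> fault, evict 0, frames {1,4}
2 -> fault, evict 1, frames {4,2}
0 -> fault, evict 4, frames {2,0}
4 -> fault, evict 2, frames {0,4}
2 -> fault, evict 0, frames {4,2}
0 -> fault, evict 4, frames {2,0}
Page faults: 10.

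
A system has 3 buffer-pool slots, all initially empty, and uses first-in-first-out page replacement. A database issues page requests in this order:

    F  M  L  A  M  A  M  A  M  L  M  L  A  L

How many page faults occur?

F -> miss, frames (F)
M -> miss, frames (F M)
L -> miss, frames (F M L)
A -> miss, evict F, frames (M L A)
M -> hit
A -> hit
M -> hit
A -> hit
M -> hit
L -> hit
M -> hit
L -> hit
A -> hit
L -> hit
Page faults: 4.

4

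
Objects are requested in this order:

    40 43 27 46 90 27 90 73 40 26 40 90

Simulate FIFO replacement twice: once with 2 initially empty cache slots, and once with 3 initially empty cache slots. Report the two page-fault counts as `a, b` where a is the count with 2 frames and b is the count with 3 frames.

10, 9

2 frames: F F F F F F . F F F . F → 10 faults.
3 frames: F F F F F . . F F F . F → 9 faults.
9 < 10: adding a frame reduced faults, as is typical.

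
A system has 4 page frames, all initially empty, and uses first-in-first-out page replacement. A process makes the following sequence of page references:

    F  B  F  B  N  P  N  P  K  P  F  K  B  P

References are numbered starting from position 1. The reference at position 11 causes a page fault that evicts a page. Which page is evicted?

B

pos 1: F: fault, frames [F]
pos 2: B: fault, frames [F, B]
pos 3: F: hit
pos 4: B: hit
pos 5: N: fault, frames [F, B, N]
pos 6: P: fault, frames [F, B, N, P]
pos 7: N: hit
pos 8: P: hit
pos 9: K: fault, evict F, frames [B, N, P, K]
pos 10: P: hit
pos 11: F: fault, evict B, frames [N, P, K, F]
At position 11, page B is evicted.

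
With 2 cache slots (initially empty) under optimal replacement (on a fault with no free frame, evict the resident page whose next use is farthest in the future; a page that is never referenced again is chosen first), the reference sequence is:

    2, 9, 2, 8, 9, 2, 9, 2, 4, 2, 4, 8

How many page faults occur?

6

2: miss, frames (2)
9: miss, frames (2 9)
2: hit
8: miss, evict 2, frames (9 8)
9: hit
2: miss, evict 8, frames (9 2)
9: hit
2: hit
4: miss, evict 9, frames (2 4)
2: hit
4: hit
8: miss, evict 4, frames (2 8)
Page faults: 6.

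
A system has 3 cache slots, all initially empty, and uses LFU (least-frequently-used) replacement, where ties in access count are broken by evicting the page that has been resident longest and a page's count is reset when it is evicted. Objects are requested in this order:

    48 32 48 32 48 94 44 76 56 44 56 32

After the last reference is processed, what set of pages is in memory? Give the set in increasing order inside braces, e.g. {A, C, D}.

48 → miss, frames (48)
32 → miss, frames (48 32)
48 → hit
32 → hit
48 → hit
94 → miss, frames (48 32 94)
44 → miss, evict 94, frames (48 32 44)
76 → miss, evict 44, frames (48 32 76)
56 → miss, evict 76, frames (48 32 56)
44 → miss, evict 56, frames (48 32 44)
56 → miss, evict 44, frames (48 32 56)
32 → hit

{32, 48, 56}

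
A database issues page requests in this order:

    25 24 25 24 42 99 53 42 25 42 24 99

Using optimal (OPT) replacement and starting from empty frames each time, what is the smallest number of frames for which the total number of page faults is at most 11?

2

f=1: 12 faults
f=2: 8 faults
f=3: 7 faults
f=4: 6 faults
f=5: 5 faults
Smallest f with faults ≤ 11 is 2.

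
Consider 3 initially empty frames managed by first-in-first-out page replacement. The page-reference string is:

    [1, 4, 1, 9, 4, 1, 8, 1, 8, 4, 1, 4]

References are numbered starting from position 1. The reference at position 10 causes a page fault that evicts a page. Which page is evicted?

9

pos 1: 1 → miss, frames {1}
pos 2: 4 → miss, frames {1,4}
pos 3: 1 → hit
pos 4: 9 → miss, frames {1,4,9}
pos 5: 4 → hit
pos 6: 1 → hit
pos 7: 8 → miss, evict 1, frames {4,9,8}
pos 8: 1 → miss, evict 4, frames {9,8,1}
pos 9: 8 → hit
pos 10: 4 → miss, evict 9, frames {8,1,4}
At position 10, page 9 is evicted.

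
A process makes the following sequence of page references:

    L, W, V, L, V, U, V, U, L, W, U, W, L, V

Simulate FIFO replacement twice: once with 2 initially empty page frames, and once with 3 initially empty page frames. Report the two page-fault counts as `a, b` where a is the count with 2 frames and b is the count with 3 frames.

2 frames: F F F F . F F . F F F . F F → 11 faults.
3 frames: F F F . . F . . F F . . . F → 7 faults.
7 < 11: adding a frame reduced faults, as is typical.

11, 7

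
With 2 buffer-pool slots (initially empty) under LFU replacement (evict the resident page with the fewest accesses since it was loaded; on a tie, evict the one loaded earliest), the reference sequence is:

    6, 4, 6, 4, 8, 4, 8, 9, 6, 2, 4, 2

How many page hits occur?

6

6 -> fault, frames {6}
4 -> fault, frames {6,4}
6 -> hit
4 -> hit
8 -> fault, evict 6, frames {4,8}
4 -> hit
8 -> hit
9 -> fault, evict 8, frames {4,9}
6 -> fault, evict 9, frames {4,6}
2 -> fault, evict 6, frames {4,2}
4 -> hit
2 -> hit
Hits: 6.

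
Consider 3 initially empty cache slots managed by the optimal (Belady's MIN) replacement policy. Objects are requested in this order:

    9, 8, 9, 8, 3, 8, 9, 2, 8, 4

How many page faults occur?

5

9 -> fault, frames [9]
8 -> fault, frames [9, 8]
9 -> hit
8 -> hit
3 -> fault, frames [9, 8, 3]
8 -> hit
9 -> hit
2 -> fault, evict 3, frames [9, 8, 2]
8 -> hit
4 -> fault, evict 2, frames [9, 8, 4]
Page faults: 5.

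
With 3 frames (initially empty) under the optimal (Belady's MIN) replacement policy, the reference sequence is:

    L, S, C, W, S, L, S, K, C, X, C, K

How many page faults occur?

L: fault, frames (L)
S: fault, frames (L S)
C: fault, frames (L S C)
W: fault, evict C, frames (L S W)
S: hit
L: hit
S: hit
K: fault, evict W, frames (L S K)
C: fault, evict S, frames (L K C)
X: fault, evict L, frames (K C X)
C: hit
K: hit
Page faults: 7.

7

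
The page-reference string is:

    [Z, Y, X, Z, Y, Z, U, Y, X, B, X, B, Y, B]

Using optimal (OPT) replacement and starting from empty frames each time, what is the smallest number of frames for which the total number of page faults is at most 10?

2

f=1: 14 faults
f=2: 8 faults
f=3: 5 faults
f=4: 5 faults
f=5: 5 faults
Smallest f with faults ≤ 10 is 2.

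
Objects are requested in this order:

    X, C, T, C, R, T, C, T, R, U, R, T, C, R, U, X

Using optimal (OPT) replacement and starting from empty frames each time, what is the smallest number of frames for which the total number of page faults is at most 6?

f=1: 16 faults
f=2: 11 faults
f=3: 7 faults
f=4: 6 faults
f=5: 5 faults
Smallest f with faults ≤ 6 is 4.

4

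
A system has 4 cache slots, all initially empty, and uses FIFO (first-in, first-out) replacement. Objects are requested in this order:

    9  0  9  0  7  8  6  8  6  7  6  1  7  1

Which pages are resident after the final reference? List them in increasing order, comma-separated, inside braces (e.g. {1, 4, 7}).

9 → fault, frames [9]
0 → fault, frames [9, 0]
9 → hit
0 → hit
7 → fault, frames [9, 0, 7]
8 → fault, frames [9, 0, 7, 8]
6 → fault, evict 9, frames [0, 7, 8, 6]
8 → hit
6 → hit
7 → hit
6 → hit
1 → fault, evict 0, frames [7, 8, 6, 1]
7 → hit
1 → hit

{1, 6, 7, 8}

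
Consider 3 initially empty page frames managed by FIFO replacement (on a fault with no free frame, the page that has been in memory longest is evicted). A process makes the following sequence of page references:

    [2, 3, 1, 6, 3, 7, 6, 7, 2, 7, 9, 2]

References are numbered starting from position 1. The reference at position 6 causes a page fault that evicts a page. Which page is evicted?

3

pos 1: 2 → fault, frames [2]
pos 2: 3 → fault, frames [2, 3]
pos 3: 1 → fault, frames [2, 3, 1]
pos 4: 6 → fault, evict 2, frames [3, 1, 6]
pos 5: 3 → hit
pos 6: 7 → fault, evict 3, frames [1, 6, 7]
At position 6, page 3 is evicted.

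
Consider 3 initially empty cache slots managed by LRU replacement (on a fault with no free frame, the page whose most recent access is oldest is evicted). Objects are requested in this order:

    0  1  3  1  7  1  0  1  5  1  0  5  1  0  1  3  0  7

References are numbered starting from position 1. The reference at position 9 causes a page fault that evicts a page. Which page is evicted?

7

pos 1: 0 -> fault, frames {0}
pos 2: 1 -> fault, frames {0,1}
pos 3: 3 -> fault, frames {0,1,3}
pos 4: 1 -> hit
pos 5: 7 -> fault, evict 0, frames {3,1,7}
pos 6: 1 -> hit
pos 7: 0 -> fault, evict 3, frames {7,1,0}
pos 8: 1 -> hit
pos 9: 5 -> fault, evict 7, frames {0,1,5}
At position 9, page 7 is evicted.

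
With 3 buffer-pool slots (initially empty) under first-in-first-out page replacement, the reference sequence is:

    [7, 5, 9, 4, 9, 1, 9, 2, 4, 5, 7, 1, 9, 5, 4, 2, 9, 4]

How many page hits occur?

7: miss, frames {7}
5: miss, frames {7,5}
9: miss, frames {7,5,9}
4: miss, evict 7, frames {5,9,4}
9: hit
1: miss, evict 5, frames {9,4,1}
9: hit
2: miss, evict 9, frames {4,1,2}
4: hit
5: miss, evict 4, frames {1,2,5}
7: miss, evict 1, frames {2,5,7}
1: miss, evict 2, frames {5,7,1}
9: miss, evict 5, frames {7,1,9}
5: miss, evict 7, frames {1,9,5}
4: miss, evict 1, frames {9,5,4}
2: miss, evict 9, frames {5,4,2}
9: miss, evict 5, frames {4,2,9}
4: hit
Hits: 4.

4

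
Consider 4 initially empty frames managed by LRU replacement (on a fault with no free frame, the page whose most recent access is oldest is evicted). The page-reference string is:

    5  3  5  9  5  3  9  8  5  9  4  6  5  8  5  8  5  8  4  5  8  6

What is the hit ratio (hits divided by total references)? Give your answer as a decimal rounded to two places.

0.68

5: miss, frames [5]
3: miss, frames [5, 3]
5: hit
9: miss, frames [3, 5, 9]
5: hit
3: hit
9: hit
8: miss, frames [5, 3, 9, 8]
5: hit
9: hit
4: miss, evict 3, frames [8, 5, 9, 4]
6: miss, evict 8, frames [5, 9, 4, 6]
5: hit
8: miss, evict 9, frames [4, 6, 5, 8]
5: hit
8: hit
5: hit
8: hit
4: hit
5: hit
8: hit
6: hit
Hits: 15 of 22 references → 15/22 = 0.6818.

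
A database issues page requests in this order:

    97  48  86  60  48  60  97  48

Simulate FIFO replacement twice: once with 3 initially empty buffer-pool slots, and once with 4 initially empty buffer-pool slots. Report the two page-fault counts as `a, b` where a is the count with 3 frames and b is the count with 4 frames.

6, 4

3 frames: F F F F . . F F → 6 faults.
4 frames: F F F F . . . . → 4 faults.
4 < 6: adding a frame reduced faults, as is typical.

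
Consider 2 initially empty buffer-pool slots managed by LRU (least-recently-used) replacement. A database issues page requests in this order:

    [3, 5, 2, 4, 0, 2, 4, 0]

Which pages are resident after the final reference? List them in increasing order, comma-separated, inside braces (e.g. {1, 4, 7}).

3 -> fault, frames {3}
5 -> fault, frames {3,5}
2 -> fault, evict 3, frames {5,2}
4 -> fault, evict 5, frames {2,4}
0 -> fault, evict 2, frames {4,0}
2 -> fault, evict 4, frames {0,2}
4 -> fault, evict 0, frames {2,4}
0 -> fault, evict 2, frames {4,0}

{0, 4}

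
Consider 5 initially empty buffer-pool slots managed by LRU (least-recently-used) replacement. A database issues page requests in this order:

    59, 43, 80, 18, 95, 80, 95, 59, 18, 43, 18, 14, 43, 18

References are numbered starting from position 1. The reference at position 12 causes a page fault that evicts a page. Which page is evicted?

80

pos 1: 59 → fault, frames {59}
pos 2: 43 → fault, frames {59,43}
pos 3: 80 → fault, frames {59,43,80}
pos 4: 18 → fault, frames {59,43,80,18}
pos 5: 95 → fault, frames {59,43,80,18,95}
pos 6: 80 → hit
pos 7: 95 → hit
pos 8: 59 → hit
pos 9: 18 → hit
pos 10: 43 → hit
pos 11: 18 → hit
pos 12: 14 → fault, evict 80, frames {95,59,43,18,14}
At position 12, page 80 is evicted.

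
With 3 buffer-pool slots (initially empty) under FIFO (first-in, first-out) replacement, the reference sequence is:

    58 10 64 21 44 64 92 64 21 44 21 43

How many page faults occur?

10

58 → fault, frames [58]
10 → fault, frames [58, 10]
64 → fault, frames [58, 10, 64]
21 → fault, evict 58, frames [10, 64, 21]
44 → fault, evict 10, frames [64, 21, 44]
64 → hit
92 → fault, evict 64, frames [21, 44, 92]
64 → fault, evict 21, frames [44, 92, 64]
21 → fault, evict 44, frames [92, 64, 21]
44 → fault, evict 92, frames [64, 21, 44]
21 → hit
43 → fault, evict 64, frames [21, 44, 43]
Page faults: 10.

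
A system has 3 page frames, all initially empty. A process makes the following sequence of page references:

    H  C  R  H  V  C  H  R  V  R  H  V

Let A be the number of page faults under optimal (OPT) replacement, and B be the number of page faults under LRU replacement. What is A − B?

Under OPT: F F F . F . . F . . . . → 5 faults.
Under LRU: F F F . F F . F F . . . → 7 faults.
A − B = 5 − 7 = -2.

-2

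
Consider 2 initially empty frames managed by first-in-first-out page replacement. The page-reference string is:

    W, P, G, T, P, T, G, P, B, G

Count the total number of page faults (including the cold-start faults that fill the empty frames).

W: miss, frames (W)
P: miss, frames (W P)
G: miss, evict W, frames (P G)
T: miss, evict P, frames (G T)
P: miss, evict G, frames (T P)
T: hit
G: miss, evict T, frames (P G)
P: hit
B: miss, evict P, frames (G B)
G: hit
Page faults: 7.

7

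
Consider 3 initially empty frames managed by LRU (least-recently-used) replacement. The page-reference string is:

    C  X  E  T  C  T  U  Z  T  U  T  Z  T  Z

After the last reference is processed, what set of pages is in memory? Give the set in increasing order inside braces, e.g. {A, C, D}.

C: miss, frames [C]
X: miss, frames [C, X]
E: miss, frames [C, X, E]
T: miss, evict C, frames [X, E, T]
C: miss, evict X, frames [E, T, C]
T: hit
U: miss, evict E, frames [C, T, U]
Z: miss, evict C, frames [T, U, Z]
T: hit
U: hit
T: hit
Z: hit
T: hit
Z: hit

{T, U, Z}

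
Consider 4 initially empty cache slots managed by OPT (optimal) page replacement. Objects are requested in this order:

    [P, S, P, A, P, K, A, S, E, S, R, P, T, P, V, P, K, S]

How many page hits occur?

P: miss, frames (P)
S: miss, frames (P S)
P: hit
A: miss, frames (P S A)
P: hit
K: miss, frames (P S A K)
A: hit
S: hit
E: miss, evict A, frames (P S K E)
S: hit
R: miss, evict E, frames (P S K R)
P: hit
T: miss, evict R, frames (P S K T)
P: hit
V: miss, evict T, frames (P S K V)
P: hit
K: hit
S: hit
Hits: 10.

10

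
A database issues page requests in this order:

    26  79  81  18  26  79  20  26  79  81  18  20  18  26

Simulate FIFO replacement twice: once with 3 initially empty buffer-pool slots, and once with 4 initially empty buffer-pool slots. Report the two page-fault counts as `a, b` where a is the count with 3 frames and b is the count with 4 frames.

3 frames: F F F F F F F . . F F . . F → 10 faults.
4 frames: F F F F . . F F F F F F . F → 11 faults.
11 > 10: adding a frame increased faults — Belady's anomaly.

10, 11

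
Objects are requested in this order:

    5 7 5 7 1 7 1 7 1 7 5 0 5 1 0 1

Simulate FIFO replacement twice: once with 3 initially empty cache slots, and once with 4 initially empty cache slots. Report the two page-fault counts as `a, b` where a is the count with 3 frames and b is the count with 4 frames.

3 frames: F F . . F . . . . . . F F . . . → 5 faults.
4 frames: F F . . F . . . . . . F . . . . → 4 faults.
4 < 5: adding a frame reduced faults, as is typical.

5, 4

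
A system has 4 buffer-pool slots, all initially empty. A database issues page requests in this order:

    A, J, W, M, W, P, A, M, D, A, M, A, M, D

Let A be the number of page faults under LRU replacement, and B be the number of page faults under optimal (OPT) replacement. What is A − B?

Under LRU: F F F F . F F . F . . . . . → 7 faults.
Under OPT: F F F F . F . . F . . . . . → 6 faults.
A − B = 7 − 6 = 1.

1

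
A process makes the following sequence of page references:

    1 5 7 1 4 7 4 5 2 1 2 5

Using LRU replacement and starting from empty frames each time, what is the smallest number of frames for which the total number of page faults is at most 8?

f=1: 12 faults
f=2: 10 faults
f=3: 7 faults
f=4: 6 faults
f=5: 5 faults
Smallest f with faults ≤ 8 is 3.

3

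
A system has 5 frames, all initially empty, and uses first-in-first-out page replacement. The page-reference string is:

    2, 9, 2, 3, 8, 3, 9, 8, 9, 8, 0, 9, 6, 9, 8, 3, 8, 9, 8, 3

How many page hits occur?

14

2 -> miss, frames (2)
9 -> miss, frames (2 9)
2 -> hit
3 -> miss, frames (2 9 3)
8 -> miss, frames (2 9 3 8)
3 -> hit
9 -> hit
8 -> hit
9 -> hit
8 -> hit
0 -> miss, frames (2 9 3 8 0)
9 -> hit
6 -> miss, evict 2, frames (9 3 8 0 6)
9 -> hit
8 -> hit
3 -> hit
8 -> hit
9 -> hit
8 -> hit
3 -> hit
Hits: 14.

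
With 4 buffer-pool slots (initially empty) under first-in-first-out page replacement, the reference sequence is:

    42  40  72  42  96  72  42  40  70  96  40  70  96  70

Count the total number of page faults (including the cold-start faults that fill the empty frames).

42 -> miss, frames [42]
40 -> miss, frames [42, 40]
72 -> miss, frames [42, 40, 72]
42 -> hit
96 -> miss, frames [42, 40, 72, 96]
72 -> hit
42 -> hit
40 -> hit
70 -> miss, evict 42, frames [40, 72, 96, 70]
96 -> hit
40 -> hit
70 -> hit
96 -> hit
70 -> hit
Page faults: 5.

5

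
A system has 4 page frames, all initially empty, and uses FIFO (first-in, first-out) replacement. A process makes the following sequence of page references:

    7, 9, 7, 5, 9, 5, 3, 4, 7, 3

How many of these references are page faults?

6

7 → fault, frames [7]
9 → fault, frames [7, 9]
7 → hit
5 → fault, frames [7, 9, 5]
9 → hit
5 → hit
3 → fault, frames [7, 9, 5, 3]
4 → fault, evict 7, frames [9, 5, 3, 4]
7 → fault, evict 9, frames [5, 3, 4, 7]
3 → hit
Page faults: 6.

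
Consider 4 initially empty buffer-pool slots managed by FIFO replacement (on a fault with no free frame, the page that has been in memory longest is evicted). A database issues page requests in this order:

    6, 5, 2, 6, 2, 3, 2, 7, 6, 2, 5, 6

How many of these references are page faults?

6 -> fault, frames [6]
5 -> fault, frames [6, 5]
2 -> fault, frames [6, 5, 2]
6 -> hit
2 -> hit
3 -> fault, frames [6, 5, 2, 3]
2 -> hit
7 -> fault, evict 6, frames [5, 2, 3, 7]
6 -> fault, evict 5, frames [2, 3, 7, 6]
2 -> hit
5 -> fault, evict 2, frames [3, 7, 6, 5]
6 -> hit
Page faults: 7.

7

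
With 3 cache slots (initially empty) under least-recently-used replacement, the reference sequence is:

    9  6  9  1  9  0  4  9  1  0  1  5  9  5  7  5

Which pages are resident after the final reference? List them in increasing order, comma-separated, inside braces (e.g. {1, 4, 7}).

9: fault, frames [9]
6: fault, frames [9, 6]
9: hit
1: fault, frames [6, 9, 1]
9: hit
0: fault, evict 6, frames [1, 9, 0]
4: fault, evict 1, frames [9, 0, 4]
9: hit
1: fault, evict 0, frames [4, 9, 1]
0: fault, evict 4, frames [9, 1, 0]
1: hit
5: fault, evict 9, frames [0, 1, 5]
9: fault, evict 0, frames [1, 5, 9]
5: hit
7: fault, evict 1, frames [9, 5, 7]
5: hit

{5, 7, 9}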